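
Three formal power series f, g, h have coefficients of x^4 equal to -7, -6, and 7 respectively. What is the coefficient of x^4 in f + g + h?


Series addition is componentwise:
-7 + -6 + 7
= -6

-6


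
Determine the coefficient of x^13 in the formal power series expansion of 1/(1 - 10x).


The geometric series identity gives 1/(1 - c x) = sum_{k>=0} c^k x^k, so the coefficient of x^k is c^k.
Here c = 10 and k = 13.
Computing: 10^13 = 10000000000000

10000000000000


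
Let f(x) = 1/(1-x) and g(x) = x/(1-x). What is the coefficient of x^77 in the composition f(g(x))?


First simplify the composition: f(g(x)) = 1/(1 - x/(1-x)) = (1-x)/((1-x) - x) = (1-x)/(1-2x).
Now extract the coefficient. Write (1-x)/(1-2x) = 1/(1-2x) - x/(1-2x).
The coefficient of x^n in 1/(1-2x) is 2^n, and in x/(1-2x) is 2^(n-1) (for n >= 1).
So the coefficient of x^77 is 2^77 - 2^76 = 151115727451828646838272 - 75557863725914323419136 = 75557863725914323419136.

75557863725914323419136


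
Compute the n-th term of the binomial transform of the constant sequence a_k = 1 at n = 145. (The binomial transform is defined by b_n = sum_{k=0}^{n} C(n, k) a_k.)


With a_k = 1 for all k, b_n = sum_{k=0}^{n} C(n, k) = 2^n by the binomial theorem.
For n = 145: 2^145 = 44601490397061246283071436545296723011960832.

44601490397061246283071436545296723011960832


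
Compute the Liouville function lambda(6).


The Liouville function is lambda(k) = (-1)^Omega(k), where Omega(k) counts the prime factors of k with multiplicity.
Factoring: 6 = 2 * 3, so Omega(6) = 2.
lambda(6) = (-1)^2 = 1.

1


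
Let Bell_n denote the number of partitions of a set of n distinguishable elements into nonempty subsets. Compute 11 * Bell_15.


Bell_15 can be computed from the Bell triangle or from Dobinski's identity Bell_n = (1/e) * sum_{k>=0} k^n / k!.
Computing Bell_15 = 1382958545.
Then 11 * 1382958545 = 15212543995.

15212543995


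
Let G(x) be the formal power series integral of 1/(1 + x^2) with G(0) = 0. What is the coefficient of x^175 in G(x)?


1/(1 + x^2) = sum_{j>=0} (-1)^j x^(2j). Integrating termwise with G(0) = 0:
G(x) = sum_{j>=0} (-1)^j x^(2j+1) / (2j+1) = arctan(x).
Only odd powers are nonzero. For x^175 write 175 = 2*87 + 1, giving
(-1)^87 / 175 = -1/175 = -1/175.

-1/175


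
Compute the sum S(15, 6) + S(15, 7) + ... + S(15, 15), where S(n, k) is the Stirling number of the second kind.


By definition, S(n, k) counts partitions of an n-set into exactly k nonempty blocks.
Computing row n = 15 for k = 6..15:
S(15, k): 420693273, 408741333, 216627840, 67128490, 12662650, 1479478, 106470, 4550, 105, 1
Sum = 1127444190.

1127444190


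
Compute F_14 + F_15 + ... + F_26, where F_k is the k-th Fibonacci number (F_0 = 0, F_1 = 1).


Use the identity sum_{k=0}^{N} F_k = F_{N+2} - 1 (which follows from F_{k+2} - F_{k+1} = F_k). Then
sum_{k=14}^{26} F_k = (F_{28} - 1) - (F_{15} - 1) = F_{28} - F_{15}.
Computing: F_{28} = 317811, F_{15} = 610, so
Sum = 317811 - 610 = 317201.

317201


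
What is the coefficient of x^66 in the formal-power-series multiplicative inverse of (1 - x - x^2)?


Let the inverse be f(x) = sum_{k>=0} a_k x^k. From f(x) * (1 - x - x^2) = 1 and matching coefficients:
 x^0: a_0 = 1.
 x^1: a_1 - a_0 = 0, so a_1 = 1.
 x^k (k >= 2): a_k - a_{k-1} - a_{k-2} = 0, i.e. a_k = a_{k-1} + a_{k-2}.
This is the Fibonacci-type recurrence shifted so that a_0 = a_1 = 1.
Iterating: a_0=1, a_1=1, a_2=2, a_3=3, a_4=5, a_5=8, a_6=13, a_7=21, a_8=34, a_9=55, ...
a_66 = 44945570212853.

44945570212853


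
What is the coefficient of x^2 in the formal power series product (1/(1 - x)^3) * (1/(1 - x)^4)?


Combine the factors: (1/(1 - x)^3) * (1/(1 - x)^4) = 1/(1 - x)^7.
Then use 1/(1 - x)^r = sum_{k>=0} C(k + r - 1, r - 1) x^k with r = 7 and k = 2:
C(8, 6) = 28.

28


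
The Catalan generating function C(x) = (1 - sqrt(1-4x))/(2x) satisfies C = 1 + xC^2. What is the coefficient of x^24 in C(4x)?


Substituting x -> 4x scales the n-th coefficient by 4^n, so [x^24] C(4x) = 4^24 * C_24.
C_24 = C(2*24, 24)/(25) = 32247603683100/25 = 1289904147324.
So 4^24 * 1289904147324 = 281474976710656 * 1289904147324 = 363075739827001485944684544.

363075739827001485944684544


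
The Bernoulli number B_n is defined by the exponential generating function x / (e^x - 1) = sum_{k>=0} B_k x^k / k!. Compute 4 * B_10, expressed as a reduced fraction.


Bernoulli numbers can also be computed recursively via B_0 = 1 and sum_{j=0}^{m} C(m+1, j) B_j = 0 for m >= 1. Odd-index Bernoulli numbers vanish for k >= 3.
Computing B_10 = 5/66, so 4 * B_10 = 4 * 5/66 = 10/33.

10/33


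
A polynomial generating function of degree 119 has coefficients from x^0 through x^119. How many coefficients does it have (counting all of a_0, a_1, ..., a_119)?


A polynomial of degree 119 takes the form a_0 + a_1 x + ... + a_119 x^119.
The number of coefficients is 119 + 1 = 120.

120


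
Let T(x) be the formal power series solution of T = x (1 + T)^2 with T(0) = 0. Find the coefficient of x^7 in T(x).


Apply the Lagrange inversion formula: if T = x * phi(T) with phi(t) = (1 + t)^2, then [x^n] T = (1/n) [t^(n-1)] phi(t)^n = (1/n) [t^(n-1)] (1 + t)^(2n) = (1/n) C(2n, n-1).
Using the identity C(2n, n-1) = C(2n, n) * n / (n+1), the unscaled factor equals C(2n, n) / (n+1) = C_n, the n-th Catalan number.
For n = 7: C_7 = C(14, 7) / 8 = 3432/8 = 429 = 429.

429


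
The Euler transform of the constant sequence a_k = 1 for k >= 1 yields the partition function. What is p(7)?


The Euler transform converts the sequence a_k = 1 into the number of integer partitions.
Using the recurrence or dynamic programming:
p(7) = 15

15


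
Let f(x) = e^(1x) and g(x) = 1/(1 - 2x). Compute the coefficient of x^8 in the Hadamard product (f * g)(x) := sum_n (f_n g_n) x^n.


Expanding: f_k = 1^k/k! (from e^(1x)) and g_k = 2^k (from 1/(1 - 2x)). So the Hadamard coefficient (f * g)_k = 1^k 2^k / k! = (2)^k / k!.
For k = 8: 2^8/8! = 256/40320 = 2/315.

2/315


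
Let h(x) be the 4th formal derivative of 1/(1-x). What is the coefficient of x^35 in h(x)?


Differentiating 4 times: d^4/dx^4 [1/(1-x)] = 4!/(1-x)^5.
The expansion 1/(1-x)^5 = sum_{k>=0} C(k+4, 4) x^k, so the coefficient of x^n in 4!/(1-x)^5 is 4! * C(n+4, 4).
For n = 35: 24 * C(39, 4) = 24 * 82251 = 1974024

1974024


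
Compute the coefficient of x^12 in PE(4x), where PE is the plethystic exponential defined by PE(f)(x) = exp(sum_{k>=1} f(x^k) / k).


With f(x) = 4x, the exponent is sum_{k>=1} 4 x^k / k = 4 * (-ln(1 - x)). Exponentiating:
PE(4x) = exp(-4 ln(1 - x)) = 1/(1 - x)^4.
By the negative binomial expansion, [x^n] 1/(1 - x)^4 = C(n + 3, 3).
For n = 12: C(15, 3) = 455.

455


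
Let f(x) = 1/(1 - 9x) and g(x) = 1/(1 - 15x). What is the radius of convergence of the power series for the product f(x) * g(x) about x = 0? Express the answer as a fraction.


The radius of 1/(1 - 9x) is 1/9 (nearest singularity at x = 1/9), and the radius of 1/(1 - 15x) is 1/15.
The product f(x)*g(x) = 1/((1 - 9x)(1 - 15x)) has singularities at both 1/9 and 1/15, so its radius of convergence is the distance to the nearest one:
min(1/9, 1/15) = 1/15.

1/15


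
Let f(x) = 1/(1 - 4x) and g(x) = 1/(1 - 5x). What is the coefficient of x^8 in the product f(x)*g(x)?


The coefficient of x^n in f*g is the Cauchy product: sum_{k=0}^{n} a^k * b^(n-k).
With a=4, b=5, n=8:
sum_{k=0}^{8} 4^k * 5^(8-k)
= 1690981

1690981


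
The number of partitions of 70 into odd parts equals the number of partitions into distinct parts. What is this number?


Computing partitions of 70 into odd parts (1, 3, 5, ...):
Using the generating function prod_{k>=0} 1/(1-x^(2k+1)),
the count is 29927

29927


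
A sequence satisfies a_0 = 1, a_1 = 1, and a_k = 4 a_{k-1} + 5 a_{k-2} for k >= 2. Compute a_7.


The characteristic equation is t^2 - 4 t - 5 = 0, with roots r_1 = 5 and r_2 = -1 (so c_1 = r_1 + r_2, c_2 = -r_1 r_2 as required).
One can use the closed form a_n = A r_1^n + B r_2^n, but direct iteration is more reliable:
a_0 = 1, a_1 = 1, a_2 = 9, a_3 = 41, a_4 = 209, a_5 = 1041, a_6 = 5209, a_7 = 26041.
So a_7 = 26041.

26041


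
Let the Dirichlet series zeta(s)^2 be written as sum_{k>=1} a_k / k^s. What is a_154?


The Dirichlet convolution of the constant function 1 with itself gives (1 * 1)(k) = sum_{d | k} 1 = d(k), the number of positive divisors of k.
Since zeta(s) = sum_{k>=1} 1/k^s, we have zeta(s)^2 = sum_{k>=1} d(k)/k^s, so a_k = d(k).
For k = 154: the divisors are 1, 2, 7, 11, 14, 22, 77, 154.
Count = 8.

8


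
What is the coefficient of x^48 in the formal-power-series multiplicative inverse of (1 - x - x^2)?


Let the inverse be f(x) = sum_{k>=0} a_k x^k. From f(x) * (1 - x - x^2) = 1 and matching coefficients:
 x^0: a_0 = 1.
 x^1: a_1 - a_0 = 0, so a_1 = 1.
 x^k (k >= 2): a_k - a_{k-1} - a_{k-2} = 0, i.e. a_k = a_{k-1} + a_{k-2}.
This is the Fibonacci-type recurrence shifted so that a_0 = a_1 = 1.
Iterating: a_0=1, a_1=1, a_2=2, a_3=3, a_4=5, a_5=8, a_6=13, a_7=21, a_8=34, a_9=55, ...
a_48 = 7778742049.

7778742049


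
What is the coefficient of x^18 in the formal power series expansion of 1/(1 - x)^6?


The negative binomial / multiset identity is
1/(1 - x)^r = sum_{k>=0} C(k + r - 1, r - 1) x^k.
Here r = 6 and k = 18, so the coefficient is
C(18 + 5, 5) = C(23, 5)
= 33649

33649


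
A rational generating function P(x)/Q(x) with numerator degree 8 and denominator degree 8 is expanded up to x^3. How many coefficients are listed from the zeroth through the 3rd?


Expanding up to x^3 gives the coefficients for x^0, x^1, ..., x^3.
That is 3 + 1 = 4 coefficients in total.

4


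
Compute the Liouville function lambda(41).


The Liouville function is lambda(k) = (-1)^Omega(k), where Omega(k) counts the prime factors of k with multiplicity.
Factoring: 41 = 41, so Omega(41) = 1.
lambda(41) = (-1)^1 = -1.

-1


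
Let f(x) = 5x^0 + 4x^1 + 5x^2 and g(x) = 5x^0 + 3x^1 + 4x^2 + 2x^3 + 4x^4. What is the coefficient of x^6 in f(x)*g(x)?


Cauchy product at x^6:
5*4
= 20

20


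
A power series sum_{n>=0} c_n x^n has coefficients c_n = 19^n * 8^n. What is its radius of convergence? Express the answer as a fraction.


By the root test (Cauchy-Hadamard), the radius is R = 1 / limsup_n |c_n|^(1/n).
Here |c_n|^(1/n) = (19^n * 8^n)^(1/n) = 19 * 8 = 152 for all n.
So R = 1/152 = 1/152.

1/152


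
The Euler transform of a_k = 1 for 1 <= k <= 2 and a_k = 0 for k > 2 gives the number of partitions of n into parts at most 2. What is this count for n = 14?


Partitions of 14 into parts at most 2:
Using generating function (1-x)^(-1)(1-x^2)^(-1),
the coefficient of x^14 = 8

8


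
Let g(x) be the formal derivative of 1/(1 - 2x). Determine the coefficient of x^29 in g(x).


Differentiate termwise: d/dx sum_{k>=0} 2^k x^k = sum_{k>=1} k 2^k x^(k-1) = sum_{j>=0} (j+1) 2^(j+1) x^j.
Equivalently, d/dx [1/(1 - 2x)] = 2/(1 - 2x)^2.
For j = 29: 30 * 2^30 = 30 * 1073741824 = 32212254720.

32212254720


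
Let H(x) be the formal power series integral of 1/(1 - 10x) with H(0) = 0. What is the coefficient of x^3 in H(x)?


1/(1 - 10x) = sum_{k>=0} 10^k x^k. Integrating termwise with H(0) = 0:
H(x) = sum_{k>=0} 10^k x^(k+1) / (k+1) = sum_{m>=1} 10^(m-1) x^m / m.
For m = 3: 10^2/3 = 100/3 = 100/3.

100/3


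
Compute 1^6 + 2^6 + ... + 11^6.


This power sum has a closed form given by Faulhaber's formula
sum_{k=1}^{m} k^p = (1 / (p + 1)) * sum_{j=0}^{p} C(p + 1, j) B_j m^(p + 1 - j),
but for small m direct computation is fastest:
1 + 64 + 729 + 4096 + 15625 + 46656 + 117649 + 262144 + 531441 + 1000000 + 1771561 = 3749966.

3749966


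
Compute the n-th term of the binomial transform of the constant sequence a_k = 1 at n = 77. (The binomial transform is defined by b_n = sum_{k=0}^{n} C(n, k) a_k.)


With a_k = 1 for all k, b_n = sum_{k=0}^{n} C(n, k) = 2^n by the binomial theorem.
For n = 77: 2^77 = 151115727451828646838272.

151115727451828646838272


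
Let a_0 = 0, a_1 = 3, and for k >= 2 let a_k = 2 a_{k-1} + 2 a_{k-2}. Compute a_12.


Iterating the recurrence forward:
a_0 = 0
a_1 = 3
a_2 = 2*3 + 2*0 = 6
a_3 = 2*6 + 2*3 = 18
a_4 = 2*18 + 2*6 = 48
a_5 = 2*48 + 2*18 = 132
a_6 = 2*132 + 2*48 = 360
a_7 = 2*360 + 2*132 = 984
a_8 = 2*984 + 2*360 = 2688
a_9 = 2*2688 + 2*984 = 7344
a_10 = 2*7344 + 2*2688 = 20064
a_11 = 2*20064 + 2*7344 = 54816
a_12 = 2*54816 + 2*20064 = 149760
So a_12 = 149760.

149760


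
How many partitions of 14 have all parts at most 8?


Using the generating function (1-x)^(-1)(1-x^2)^(-1)...(1-x^8)^(-1),
the coefficient of x^14 counts these restricted partitions.
Result = 116

116


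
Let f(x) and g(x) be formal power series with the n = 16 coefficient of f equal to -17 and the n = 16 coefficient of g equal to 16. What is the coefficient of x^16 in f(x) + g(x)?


Addition of formal power series is termwise.
The coefficient of x^16 in f + g = -17 + 16
= -1

-1


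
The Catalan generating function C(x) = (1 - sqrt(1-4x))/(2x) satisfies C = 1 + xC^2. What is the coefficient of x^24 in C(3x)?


Substituting x -> 3x scales the n-th coefficient by 3^n, so [x^24] C(3x) = 3^24 * C_24.
C_24 = C(2*24, 24)/(25) = 32247603683100/25 = 1289904147324.
So 3^24 * 1289904147324 = 282429536481 * 1289904147324 = 364307030433636856526844.

364307030433636856526844


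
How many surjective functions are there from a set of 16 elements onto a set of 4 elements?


By inclusion-exclusion on which target elements are missed, the number of surjections from an n-set onto a k-set is
surj(n, k) = sum_{j=0}^{k} (-1)^j C(k, j) (k - j)^n.
Equivalently surj(n, k) = k! * S(n, k), where S(n, k) is the Stirling number of the second kind.
For n = 16, k = 4:
S(16, 4) = 171798901, so
surj = 4! * 171798901 = 24 * 171798901 = 4123173624.

4123173624


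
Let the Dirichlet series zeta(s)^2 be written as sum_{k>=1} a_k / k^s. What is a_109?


The Dirichlet convolution of the constant function 1 with itself gives (1 * 1)(k) = sum_{d | k} 1 = d(k), the number of positive divisors of k.
Since zeta(s) = sum_{k>=1} 1/k^s, we have zeta(s)^2 = sum_{k>=1} d(k)/k^s, so a_k = d(k).
For k = 109: the divisors are 1, 109.
Count = 2.

2


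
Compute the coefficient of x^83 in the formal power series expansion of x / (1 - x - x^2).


Let f(x) = sum_{k>=0} a_k x^k. Multiplying f(x) * (1 - x - x^2) = x and matching coefficients gives a_0 = 0, a_1 = 1, and a_k = a_{k-1} + a_{k-2} for k >= 2. These are the Fibonacci numbers F_k.
Iterating from F_0 = 0, F_1 = 1:
F_0=0, F_1=1, F_2=1, F_3=2, F_4=3, F_5=5, F_6=8, F_7=13, F_8=21, F_9=34, ...
F_83 = 99194853094755497.

99194853094755497


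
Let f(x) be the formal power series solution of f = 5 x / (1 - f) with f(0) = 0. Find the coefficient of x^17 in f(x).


Apply Lagrange inversion: f = 5 x * phi(f) with phi(t) = 1/(1 - t), so
[x^n] f = 5^n * (1/n) [t^(n-1)] phi(t)^n = 5^n * (1/n) [t^(n-1)] (1 - t)^(-n) = 5^n * (1/n) C(2n - 2, n - 1) = 5^n * C_{n-1}.
For n = 17: C_16 = C(32, 16) / 17 = 601080390/17 = 35357670.
With the 5^17 = 762939453125 factor, the coefficient is 762939453125 * 35357670 = 26975761413574218750.

26975761413574218750


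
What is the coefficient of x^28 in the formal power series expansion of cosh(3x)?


The Maclaurin series is cosh(t) = sum_{m>=0} t^(2m) / (2m)!, so substituting t = 3x, only even powers of x are nonzero, with coefficient of x^(2m) equal to 3^(2m) / (2m)!.
For x^28 the coefficient is 3^28/28! = 22876792454961/304888344611713860501504000000 = 14348907/191233736583938048000000.

14348907/191233736583938048000000


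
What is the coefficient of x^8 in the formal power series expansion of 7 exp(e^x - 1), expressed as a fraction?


exp(e^x - 1) is the exponential generating function for the Bell numbers Bell_k: exp(e^x - 1) = sum_{k>=0} Bell_k x^k / k!.
So the coefficient of x^8 in 7 exp(e^x - 1) is 7 Bell_8 / 8!.
Computing: Bell_8 = 4140 and 8! = 40320, giving
7 * 4140/40320 = 23/32.

23/32


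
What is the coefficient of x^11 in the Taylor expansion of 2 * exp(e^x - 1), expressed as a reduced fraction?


exp(e^x - 1) = sum_{k>=0} Bell_k x^k / k!, where Bell_k is the k-th Bell number.
So the coefficient of x^11 is 2 * Bell_11 / 11!.
Computing: Bell_11 = 678570 and 11! = 39916800, giving
2 * 678570/39916800 = 22619/665280.

22619/665280


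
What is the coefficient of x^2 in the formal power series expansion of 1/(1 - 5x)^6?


The general identity 1/(1 - c x)^r = sum_{k>=0} c^k C(k + r - 1, r - 1) x^k follows by substituting y = c x into 1/(1 - y)^r = sum_{k>=0} C(k + r - 1, r - 1) y^k.
For c = 5, r = 6, k = 2:
5^2 * C(7, 5) = 25 * 21 = 525.

525


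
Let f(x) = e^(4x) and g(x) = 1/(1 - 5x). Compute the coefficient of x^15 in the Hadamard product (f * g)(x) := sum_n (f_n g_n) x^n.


Expanding: f_k = 4^k/k! (from e^(4x)) and g_k = 5^k (from 1/(1 - 5x)). So the Hadamard coefficient (f * g)_k = 4^k 5^k / k! = (20)^k / k!.
For k = 15: 20^15/15! = 32768000000000000000/1307674368000 = 128000000000000/5108103.

128000000000000/5108103


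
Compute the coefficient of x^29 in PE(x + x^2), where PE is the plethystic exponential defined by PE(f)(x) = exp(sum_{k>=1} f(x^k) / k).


With f(x) = x + x^2, the exponent is sum_{k>=1} (x^k + x^(2k)) / k = -ln(1 - x) - ln(1 - x^2). Exponentiating:
PE(x + x^2) = 1 / ((1 - x)(1 - x^2)).
This is the generating function for partitions of n into parts of size 1 or 2. The number of 2's can be any j in 0..14, and the rest are 1's, so
[x^29] = floor(29/2) + 1 = 15.

15


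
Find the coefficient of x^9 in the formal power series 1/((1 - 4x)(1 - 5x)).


By partial fractions or Cauchy convolution:
The coefficient equals sum_{k=0}^{9} 4^k * 5^(9-k).
= 8717049

8717049


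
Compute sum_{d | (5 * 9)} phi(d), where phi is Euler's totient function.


First, 5 * 9 = 45. One classical identity is sum_{d | n} phi(d) = n (each k in [1, n] has a unique gcd with n, and among the k's with gcd(k, n) = n/d there are phi(d) of them). So the sum equals 45. We also verify directly:
Divisors of 45: 1, 3, 5, 9, 15, 45.
phi values: 1, 2, 4, 6, 8, 24.
Sum = 45.

45


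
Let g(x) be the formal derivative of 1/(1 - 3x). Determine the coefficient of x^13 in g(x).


Differentiate termwise: d/dx sum_{k>=0} 3^k x^k = sum_{k>=1} k 3^k x^(k-1) = sum_{j>=0} (j+1) 3^(j+1) x^j.
Equivalently, d/dx [1/(1 - 3x)] = 3/(1 - 3x)^2.
For j = 13: 14 * 3^14 = 14 * 4782969 = 66961566.

66961566


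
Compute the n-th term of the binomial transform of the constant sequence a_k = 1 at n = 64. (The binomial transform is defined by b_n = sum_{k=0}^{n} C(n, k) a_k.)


With a_k = 1 for all k, b_n = sum_{k=0}^{n} C(n, k) = 2^n by the binomial theorem.
For n = 64: 2^64 = 18446744073709551616.

18446744073709551616


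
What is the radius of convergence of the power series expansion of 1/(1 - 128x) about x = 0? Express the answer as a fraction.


Expanding 1/(1 - 128x) = sum_{k>=0} 128^k x^k, the series converges when |128x| < 1, i.e., |x| < 1/128.
So the radius of convergence is 1/128 = 1/128.

1/128


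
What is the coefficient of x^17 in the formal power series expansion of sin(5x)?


The Maclaurin series is sin(t) = sum_{k>=0} (-1)^k t^(2k+1) / (2k+1)!, so substituting t = 5x, only odd powers of x are nonzero, with coefficient of x^(2k+1) equal to (-1)^k 5^(2k+1) / (2k+1)!.
Write 17 = 2*8 + 1, giving the coefficient (-1)^8 * 5^17 / 17! = 762939453125/355687428096000 = 6103515625/2845499424768.

6103515625/2845499424768


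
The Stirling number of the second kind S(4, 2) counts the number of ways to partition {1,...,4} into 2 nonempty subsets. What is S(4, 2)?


Using the explicit formula S(n,k) = (1/k!) sum_{j=0}^{k} (-1)^(k-j) C(k,j) j^n:
S(4, 2) = 7
Equivalently, S(n,k) is n! times the coefficient of x^n in the EGF (e^x - 1)^k / k!.

7


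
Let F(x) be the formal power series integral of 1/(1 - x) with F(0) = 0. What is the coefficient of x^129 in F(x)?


1/(1 - x) = sum_{k>=0} x^k. Integrating termwise and using F(0) = 0 gives
F(x) = sum_{k>=0} x^(k+1) / (k+1) = sum_{m>=1} x^m / m = -ln(1 - x).
So the coefficient of x^129 is 1/129 = 1/129.

1/129


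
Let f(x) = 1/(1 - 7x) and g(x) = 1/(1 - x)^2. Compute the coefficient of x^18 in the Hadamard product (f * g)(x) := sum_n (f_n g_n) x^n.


f has coefficients f_k = 7^k. For g = 1/(1 - x)^2 the coefficient is g_k = C(k + 1, 1) = k + 1. The Hadamard coefficient is (f * g)_k = 7^k * (k + 1).
For k = 18: 7^18 * 19 = 1628413597910449 * 19 = 30939858360298531.

30939858360298531


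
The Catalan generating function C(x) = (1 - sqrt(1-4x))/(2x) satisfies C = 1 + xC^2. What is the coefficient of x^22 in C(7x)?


Substituting x -> 7x scales the n-th coefficient by 7^n, so [x^22] C(7x) = 7^22 * C_22.
C_22 = C(2*22, 22)/(23) = 2104098963720/23 = 91482563640.
So 7^22 * 91482563640 = 3909821048582988049 * 91482563640 = 357680452898004736014001938360.

357680452898004736014001938360


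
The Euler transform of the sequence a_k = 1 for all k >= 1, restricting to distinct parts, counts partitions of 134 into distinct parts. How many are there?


Partitions of 134 into distinct parts can be computed via generating function.
Product (1+x)(1+x^2)(1+x^3)...
The coefficient of x^134 = 6240974

6240974


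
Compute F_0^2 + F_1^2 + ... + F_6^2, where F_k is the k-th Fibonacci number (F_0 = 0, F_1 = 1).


There is a standard identity sum_{k=0}^{N} F_k^2 = F_N * F_{N+1} (proved inductively from the telescoping relation F_k^2 = F_k F_{k+1} - F_{k-1} F_k). Then
sum_{k=0}^{6} F_k^2 = F_6 F_7 - F_0 F_0.
Computing: F_6 = 8, F_7 = 13.
Sum = 8 * 13 = 104.

104


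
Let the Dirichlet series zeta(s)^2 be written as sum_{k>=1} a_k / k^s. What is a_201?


The Dirichlet convolution of the constant function 1 with itself gives (1 * 1)(k) = sum_{d | k} 1 = d(k), the number of positive divisors of k.
Since zeta(s) = sum_{k>=1} 1/k^s, we have zeta(s)^2 = sum_{k>=1} d(k)/k^s, so a_k = d(k).
For k = 201: the divisors are 1, 3, 67, 201.
Count = 4.

4


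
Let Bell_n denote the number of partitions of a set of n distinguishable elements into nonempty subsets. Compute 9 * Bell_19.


Bell_19 can be computed from the Bell triangle or from Dobinski's identity Bell_n = (1/e) * sum_{k>=0} k^n / k!.
Computing Bell_19 = 5832742205057.
Then 9 * 5832742205057 = 52494679845513.

52494679845513


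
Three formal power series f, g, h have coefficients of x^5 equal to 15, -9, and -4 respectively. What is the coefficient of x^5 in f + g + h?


Series addition is componentwise:
15 + -9 + -4
= 2

2


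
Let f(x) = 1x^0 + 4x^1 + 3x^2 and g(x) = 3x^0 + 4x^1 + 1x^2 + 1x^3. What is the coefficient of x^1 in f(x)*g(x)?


Cauchy product at x^1:
1*4 + 4*3
= 16

16


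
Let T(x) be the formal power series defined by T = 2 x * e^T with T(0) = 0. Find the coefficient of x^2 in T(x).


Apply the Lagrange inversion formula: if T = 2 x * phi(T) with phi(t) = e^t, then
[x^n] T = 2^n * (1/n) [t^(n-1)] phi(t)^n = 2^n * (1/n) [t^(n-1)] e^(n t) = 2^n * (1/n) * n^(n-1) / (n-1)! = 2^n * n^(n-1) / n!.
When c = 1 this is the Cayley count of rooted labeled trees on n vertices, divided by n!.
For n = 2: 2^2 * 2^1 / 2! = 4 * 2/2 = 4.

4


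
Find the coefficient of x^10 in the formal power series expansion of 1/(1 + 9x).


Write 1/(1 + c x) = 1/(1 - (-c) x) and apply the geometric-series identity
1/(1 - y) = sum_{k>=0} y^k to get 1/(1 + c x) = sum_{k>=0} (-c)^k x^k.
So the coefficient of x^k is (-c)^k = (-1)^k * c^k.
Here c = 9 and k = 10:
(-9)^10 = 1 * 3486784401 = 3486784401

3486784401


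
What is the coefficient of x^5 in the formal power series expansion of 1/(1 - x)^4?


The expansion 1/(1 - x)^r = sum_{k>=0} C(k + r - 1, r - 1) x^k follows from the multiset / negative-binomial theorem (or from repeated differentiation of the geometric series).
For r = 4 and k = 5:
C(8, 3) = 40320 / (6 * 120) = 56.

56


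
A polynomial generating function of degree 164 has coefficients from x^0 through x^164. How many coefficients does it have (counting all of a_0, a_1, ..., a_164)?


A polynomial of degree 164 takes the form a_0 + a_1 x + ... + a_164 x^164.
The number of coefficients is 164 + 1 = 165.

165


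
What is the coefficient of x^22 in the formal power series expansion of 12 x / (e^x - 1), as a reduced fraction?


The exponential generating function for Bernoulli numbers is
x / (e^x - 1) = sum_{k>=0} B_k x^k / k!.
So the coefficient of x^22 in 12 x / (e^x - 1) is 12 B_22 / 22!.
Computing: B_22 = 854513/138, 22! = 1124000727777607680000, giving
12 * 854513/138 / 1124000727777607680000 = 77683/1175091669949317120000.

77683/1175091669949317120000


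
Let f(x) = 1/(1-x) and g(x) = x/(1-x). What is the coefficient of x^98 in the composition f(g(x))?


First simplify the composition: f(g(x)) = 1/(1 - x/(1-x)) = (1-x)/((1-x) - x) = (1-x)/(1-2x).
Now extract the coefficient. Write (1-x)/(1-2x) = 1/(1-2x) - x/(1-2x).
The coefficient of x^n in 1/(1-2x) is 2^n, and in x/(1-2x) is 2^(n-1) (for n >= 1).
So the coefficient of x^98 is 2^98 - 2^97 = 316912650057057350374175801344 - 158456325028528675187087900672 = 158456325028528675187087900672.

158456325028528675187087900672


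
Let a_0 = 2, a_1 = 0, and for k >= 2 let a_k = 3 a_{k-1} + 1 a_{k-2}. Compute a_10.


Iterating the recurrence forward:
a_0 = 2
a_1 = 0
a_2 = 3*0 + 1*2 = 2
a_3 = 3*2 + 1*0 = 6
a_4 = 3*6 + 1*2 = 20
a_5 = 3*20 + 1*6 = 66
a_6 = 3*66 + 1*20 = 218
a_7 = 3*218 + 1*66 = 720
a_8 = 3*720 + 1*218 = 2378
a_9 = 3*2378 + 1*720 = 7854
a_10 = 3*7854 + 1*2378 = 25940
So a_10 = 25940.

25940


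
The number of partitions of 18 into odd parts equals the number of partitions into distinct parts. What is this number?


Computing partitions of 18 into odd parts (1, 3, 5, ...):
Using the generating function prod_{k>=0} 1/(1-x^(2k+1)),
the count is 46

46


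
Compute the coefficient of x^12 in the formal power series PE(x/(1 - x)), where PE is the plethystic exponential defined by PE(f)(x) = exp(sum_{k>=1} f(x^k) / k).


For f(x) = x/(1 - x) we have
sum_{k>=1} f(x^k) / k = sum_{k>=1} (1/k) * x^k / (1 - x^k) = sum_{k, m >= 1} x^(k m) / k,
which after exponentiating simplifies to
PE(x/(1 - x)) = prod_{k>=1} 1 / (1 - x^k).
This is the generating function for the partition function p(n), so the coefficient of x^12 is p(12).
Computing p(12) by dynamic programming over parts 1, 2, ..., 12: p(12) = 77.

77


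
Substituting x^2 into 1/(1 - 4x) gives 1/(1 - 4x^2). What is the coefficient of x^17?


Since 1/(1 - 4x^2) only has even powers of x,
the coefficient of x^17 (odd) is 0.

0


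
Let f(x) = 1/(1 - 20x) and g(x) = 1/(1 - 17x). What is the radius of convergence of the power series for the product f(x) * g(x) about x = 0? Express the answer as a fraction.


The radius of 1/(1 - 20x) is 1/20 (nearest singularity at x = 1/20), and the radius of 1/(1 - 17x) is 1/17.
The product f(x)*g(x) = 1/((1 - 20x)(1 - 17x)) has singularities at both 1/20 and 1/17, so its radius of convergence is the distance to the nearest one:
min(1/20, 1/17) = 1/20.

1/20


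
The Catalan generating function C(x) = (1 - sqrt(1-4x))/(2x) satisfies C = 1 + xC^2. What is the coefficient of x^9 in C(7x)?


Substituting x -> 7x scales the n-th coefficient by 7^n, so [x^9] C(7x) = 7^9 * C_9.
C_9 = C(2*9, 9)/(10) = 48620/10 = 4862.
So 7^9 * 4862 = 40353607 * 4862 = 196199237234.

196199237234


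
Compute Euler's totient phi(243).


phi(n) counts integers in [1, n] coprime to n. Using the multiplicative formula phi(n) = n * prod_{p | n} (1 - 1/p):
243 = 3^5, so
phi(243) = 243 * (1 - 1/3) = 162.

162


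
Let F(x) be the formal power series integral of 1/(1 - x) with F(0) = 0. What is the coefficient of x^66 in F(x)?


1/(1 - x) = sum_{k>=0} x^k. Integrating termwise and using F(0) = 0 gives
F(x) = sum_{k>=0} x^(k+1) / (k+1) = sum_{m>=1} x^m / m = -ln(1 - x).
So the coefficient of x^66 is 1/66 = 1/66.

1/66


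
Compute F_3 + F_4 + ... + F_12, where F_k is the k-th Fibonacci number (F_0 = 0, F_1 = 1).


Use the identity sum_{k=0}^{N} F_k = F_{N+2} - 1 (which follows from F_{k+2} - F_{k+1} = F_k). Then
sum_{k=3}^{12} F_k = (F_{14} - 1) - (F_{4} - 1) = F_{14} - F_{4}.
Computing: F_{14} = 377, F_{4} = 3, so
Sum = 377 - 3 = 374.

374


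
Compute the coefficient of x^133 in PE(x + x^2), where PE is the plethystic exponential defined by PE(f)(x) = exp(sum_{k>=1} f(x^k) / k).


With f(x) = x + x^2, the exponent is sum_{k>=1} (x^k + x^(2k)) / k = -ln(1 - x) - ln(1 - x^2). Exponentiating:
PE(x + x^2) = 1 / ((1 - x)(1 - x^2)).
This is the generating function for partitions of n into parts of size 1 or 2. The number of 2's can be any j in 0..66, and the rest are 1's, so
[x^133] = floor(133/2) + 1 = 67.

67


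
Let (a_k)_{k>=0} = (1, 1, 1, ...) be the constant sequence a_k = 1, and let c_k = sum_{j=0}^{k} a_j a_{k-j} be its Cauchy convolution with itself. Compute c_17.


Since a_j = 1 for all j >= 0, the convolution sum becomes
c_k = sum_{j=0}^{k} 1 * 1 = 1 * (k + 1).
Equivalently, the generating function of (a_k) is 1/(1 - x) and its square is 1/(1 - x)^2 = sum_{k>=0} 1(k + 1) x^k.
For k = 17: 1 * 18 = 18.

18


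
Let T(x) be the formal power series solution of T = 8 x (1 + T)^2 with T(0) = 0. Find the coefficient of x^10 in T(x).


Apply the Lagrange inversion formula: if T = 8 x * phi(T) with phi(t) = (1 + t)^2, then [x^n] T = 8^n * (1/n) [t^(n-1)] phi(t)^n = 8^n * (1/n) [t^(n-1)] (1 + t)^(2n) = 8^n * (1/n) C(2n, n-1).
Using the identity C(2n, n-1) = C(2n, n) * n / (n+1), the unscaled factor equals C(2n, n) / (n+1) = C_n, the n-th Catalan number.
For n = 10: C_10 = C(20, 10) / 11 = 184756/11 = 16796.
With the 8^10 = 1073741824 factor, the coefficient is 1073741824 * 16796 = 18034567675904.

18034567675904


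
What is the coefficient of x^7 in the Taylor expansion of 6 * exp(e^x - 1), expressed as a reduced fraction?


exp(e^x - 1) = sum_{k>=0} Bell_k x^k / k!, where Bell_k is the k-th Bell number.
So the coefficient of x^7 is 6 * Bell_7 / 7!.
Computing: Bell_7 = 877 and 7! = 5040, giving
6 * 877/5040 = 877/840.

877/840


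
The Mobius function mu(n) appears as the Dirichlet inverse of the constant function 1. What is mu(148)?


148 has a squared prime factor, so mu(148) = 0.
Factorization reveals a repeated prime.

0


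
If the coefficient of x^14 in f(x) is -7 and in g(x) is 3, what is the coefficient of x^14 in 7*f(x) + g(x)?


Scalar multiplication scales coefficients: 7 * -7 = -49.
Then add the g coefficient: -49 + 3
= -46

-46


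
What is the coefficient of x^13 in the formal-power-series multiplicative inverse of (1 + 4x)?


The inverse is 1/(1 + 4x). Apply the geometric identity 1/(1 - y) = sum_{k>=0} y^k with y = -4x:
1/(1 + 4x) = sum_{k>=0} (-4)^k x^k.
So the coefficient of x^13 is (-4)^13 = -67108864.

-67108864


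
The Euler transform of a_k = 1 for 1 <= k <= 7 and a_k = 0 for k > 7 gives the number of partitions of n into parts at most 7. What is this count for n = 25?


Partitions of 25 into parts at most 7:
Using generating function (1-x)^(-1)(1-x^2)^(-1)...(1-x^7)^(-1),
the coefficient of x^25 = 860

860


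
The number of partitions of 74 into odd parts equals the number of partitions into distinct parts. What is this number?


Computing partitions of 74 into odd parts (1, 3, 5, ...):
Using the generating function prod_{k>=0} 1/(1-x^(2k+1)),
the count is 44046

44046


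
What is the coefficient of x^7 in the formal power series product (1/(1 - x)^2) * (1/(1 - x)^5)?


Combine the factors: (1/(1 - x)^2) * (1/(1 - x)^5) = 1/(1 - x)^7.
Then use 1/(1 - x)^r = sum_{k>=0} C(k + r - 1, r - 1) x^k with r = 7 and k = 7:
C(13, 6) = 1716.

1716


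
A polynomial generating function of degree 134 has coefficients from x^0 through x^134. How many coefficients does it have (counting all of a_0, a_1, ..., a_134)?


A polynomial of degree 134 takes the form a_0 + a_1 x + ... + a_134 x^134.
The number of coefficients is 134 + 1 = 135.

135


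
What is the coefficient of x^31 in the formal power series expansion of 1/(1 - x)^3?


The negative binomial / multiset identity is
1/(1 - x)^r = sum_{k>=0} C(k + r - 1, r - 1) x^k.
Here r = 3 and k = 31, so the coefficient is
C(31 + 2, 2) = C(33, 2)
= 528

528


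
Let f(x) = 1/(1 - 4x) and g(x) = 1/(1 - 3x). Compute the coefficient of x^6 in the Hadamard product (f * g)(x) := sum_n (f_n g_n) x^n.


f has coefficients f_k = 4^k and g has coefficients g_k = 3^k, so the Hadamard product has coefficient (f*g)_k = 4^k * 3^k = 12^k.
For k = 6: 12^6 = 2985984.

2985984


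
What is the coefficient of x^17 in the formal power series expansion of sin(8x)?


The Maclaurin series is sin(t) = sum_{k>=0} (-1)^k t^(2k+1) / (2k+1)!, so substituting t = 8x, only odd powers of x are nonzero, with coefficient of x^(2k+1) equal to (-1)^k 8^(2k+1) / (2k+1)!.
Write 17 = 2*8 + 1, giving the coefficient (-1)^8 * 8^17 / 17! = 2251799813685248/355687428096000 = 68719476736/10854718875.

68719476736/10854718875


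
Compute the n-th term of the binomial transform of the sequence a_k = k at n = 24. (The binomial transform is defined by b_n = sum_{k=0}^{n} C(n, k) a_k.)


With a_k = k, b_n = sum_{k=0}^{n} C(n, k) k. Using k * C(n, k) = n * C(n-1, k-1) gives b_n = n * sum_{k>=1} C(n-1, k-1) = n * 2^(n-1).
For n = 24: 24 * 2^23 = 24 * 8388608 = 201326592.

201326592


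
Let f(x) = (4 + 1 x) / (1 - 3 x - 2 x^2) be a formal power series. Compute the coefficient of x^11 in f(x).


Write f(x) = sum_{k>=0} a_k x^k. Multiplying both sides by 1 - 3 x - 2 x^2 gives
(1 - 3 x - 2 x^2) sum_{k>=0} a_k x^k = 4 + 1 x.
Matching coefficients:
 x^0: a_0 = 4
 x^1: a_1 - 3 a_0 = 1  =>  a_1 = 3*4 + 1 = 13
 x^k (k >= 2): a_k = 3 a_{k-1} + 2 a_{k-2}.
Iterating: a_2 = 47, a_3 = 167, a_4 = 595, a_5 = 2119, a_6 = 7547, a_7 = 26879, a_8 = 95731, a_9 = 340951, a_10 = 1214315, a_11 = 4324847.
So the coefficient of x^11 is 4324847.

4324847


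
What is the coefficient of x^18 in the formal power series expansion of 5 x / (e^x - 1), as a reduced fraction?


The exponential generating function for Bernoulli numbers is
x / (e^x - 1) = sum_{k>=0} B_k x^k / k!.
So the coefficient of x^18 in 5 x / (e^x - 1) is 5 B_18 / 18!.
Computing: B_18 = 43867/798, 18! = 6402373705728000, giving
5 * 43867/798 / 6402373705728000 = 43867/1021818843434188800.

43867/1021818843434188800


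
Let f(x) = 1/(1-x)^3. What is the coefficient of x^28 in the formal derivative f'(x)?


Differentiate: d/dx [ 1/(1-x)^r ] = r / (1-x)^(r+1).
Here r = 3, so f'(x) = 3 / (1-x)^4.
The expansion of 1/(1-x)^(r+1) has coefficient of x^n equal to C(n+r, r).
So the coefficient of x^28 in f'(x) is
3 * C(31, 3) = 3 * 4495 = 13485

13485


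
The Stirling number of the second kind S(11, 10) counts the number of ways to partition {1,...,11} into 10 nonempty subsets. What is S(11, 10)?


Using the explicit formula S(n,k) = (1/k!) sum_{j=0}^{k} (-1)^(k-j) C(k,j) j^n:
S(11, 10) = 55
Equivalently, S(n,k) is n! times the coefficient of x^n in the EGF (e^x - 1)^k / k!.

55


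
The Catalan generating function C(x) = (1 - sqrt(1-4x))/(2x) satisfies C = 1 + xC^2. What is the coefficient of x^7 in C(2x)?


Substituting x -> 2x scales the n-th coefficient by 2^n, so [x^7] C(2x) = 2^7 * C_7.
C_7 = C(2*7, 7)/(8) = 3432/8 = 429.
So 2^7 * 429 = 128 * 429 = 54912.

54912


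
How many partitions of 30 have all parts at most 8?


Using the generating function (1-x)^(-1)(1-x^2)^(-1)...(1-x^8)^(-1),
the coefficient of x^30 counts these restricted partitions.
Result = 2462

2462


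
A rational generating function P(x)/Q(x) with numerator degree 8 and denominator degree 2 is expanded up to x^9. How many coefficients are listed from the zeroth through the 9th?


Expanding up to x^9 gives the coefficients for x^0, x^1, ..., x^9.
That is 9 + 1 = 10 coefficients in total.

10


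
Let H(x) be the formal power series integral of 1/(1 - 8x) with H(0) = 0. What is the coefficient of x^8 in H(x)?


1/(1 - 8x) = sum_{k>=0} 8^k x^k. Integrating termwise with H(0) = 0:
H(x) = sum_{k>=0} 8^k x^(k+1) / (k+1) = sum_{m>=1} 8^(m-1) x^m / m.
For m = 8: 8^7/8 = 2097152/8 = 262144.

262144


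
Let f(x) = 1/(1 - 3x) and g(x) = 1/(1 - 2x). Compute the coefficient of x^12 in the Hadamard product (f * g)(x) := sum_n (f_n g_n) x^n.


f has coefficients f_k = 3^k and g has coefficients g_k = 2^k, so the Hadamard product has coefficient (f*g)_k = 3^k * 2^k = 6^k.
For k = 12: 6^12 = 2176782336.

2176782336


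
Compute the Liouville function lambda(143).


The Liouville function is lambda(k) = (-1)^Omega(k), where Omega(k) counts the prime factors of k with multiplicity.
Factoring: 143 = 11 * 13, so Omega(143) = 2.
lambda(143) = (-1)^2 = 1.

1


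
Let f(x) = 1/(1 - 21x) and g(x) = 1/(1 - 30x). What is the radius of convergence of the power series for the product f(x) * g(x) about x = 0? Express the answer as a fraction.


The radius of 1/(1 - 21x) is 1/21 (nearest singularity at x = 1/21), and the radius of 1/(1 - 30x) is 1/30.
The product f(x)*g(x) = 1/((1 - 21x)(1 - 30x)) has singularities at both 1/21 and 1/30, so its radius of convergence is the distance to the nearest one:
min(1/21, 1/30) = 1/30.

1/30


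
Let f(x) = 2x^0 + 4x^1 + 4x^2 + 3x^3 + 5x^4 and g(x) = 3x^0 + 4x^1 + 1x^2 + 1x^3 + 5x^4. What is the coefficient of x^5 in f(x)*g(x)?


Cauchy product at x^5:
4*5 + 4*1 + 3*1 + 5*4
= 47

47


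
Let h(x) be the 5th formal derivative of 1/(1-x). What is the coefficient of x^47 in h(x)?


Differentiating 5 times: d^5/dx^5 [1/(1-x)] = 5!/(1-x)^6.
The expansion 1/(1-x)^6 = sum_{k>=0} C(k+5, 5) x^k, so the coefficient of x^n in 5!/(1-x)^6 is 5! * C(n+5, 5).
For n = 47: 120 * C(52, 5) = 120 * 2598960 = 311875200

311875200


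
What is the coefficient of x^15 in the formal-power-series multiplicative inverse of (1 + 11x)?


The inverse is 1/(1 + 11x). Apply the geometric identity 1/(1 - y) = sum_{k>=0} y^k with y = -11x:
1/(1 + 11x) = sum_{k>=0} (-11)^k x^k.
So the coefficient of x^15 is (-11)^15 = -4177248169415651.

-4177248169415651


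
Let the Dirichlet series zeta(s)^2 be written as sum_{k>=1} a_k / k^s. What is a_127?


The Dirichlet convolution of the constant function 1 with itself gives (1 * 1)(k) = sum_{d | k} 1 = d(k), the number of positive divisors of k.
Since zeta(s) = sum_{k>=1} 1/k^s, we have zeta(s)^2 = sum_{k>=1} d(k)/k^s, so a_k = d(k).
For k = 127: the divisors are 1, 127.
Count = 2.

2


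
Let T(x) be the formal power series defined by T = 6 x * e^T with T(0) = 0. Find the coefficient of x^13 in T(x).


Apply the Lagrange inversion formula: if T = 6 x * phi(T) with phi(t) = e^t, then
[x^n] T = 6^n * (1/n) [t^(n-1)] phi(t)^n = 6^n * (1/n) [t^(n-1)] e^(n t) = 6^n * (1/n) * n^(n-1) / (n-1)! = 6^n * n^(n-1) / n!.
When c = 1 this is the Cayley count of rooted labeled trees on n vertices, divided by n!.
For n = 13: 6^13 * 13^12 / 13! = 13060694016 * 23298085122481/6227020800 = 94066914762214056/1925.

94066914762214056/1925


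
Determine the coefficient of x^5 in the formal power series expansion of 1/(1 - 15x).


The geometric series identity gives 1/(1 - c x) = sum_{k>=0} c^k x^k, so the coefficient of x^k is c^k.
Here c = 15 and k = 5.
Computing: 15^5 = 759375

759375


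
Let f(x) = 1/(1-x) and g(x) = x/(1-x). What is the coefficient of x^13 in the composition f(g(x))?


First simplify the composition: f(g(x)) = 1/(1 - x/(1-x)) = (1-x)/((1-x) - x) = (1-x)/(1-2x).
Now extract the coefficient. Write (1-x)/(1-2x) = 1/(1-2x) - x/(1-2x).
The coefficient of x^n in 1/(1-2x) is 2^n, and in x/(1-2x) is 2^(n-1) (for n >= 1).
So the coefficient of x^13 is 2^13 - 2^12 = 8192 - 4096 = 4096.

4096


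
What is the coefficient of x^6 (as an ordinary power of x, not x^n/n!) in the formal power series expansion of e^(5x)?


The exponential series is e^y = sum_{k>=0} y^k / k!. Substituting y = 5x gives
e^(5x) = sum_{k>=0} 5^k x^k / k!.
So the coefficient of x^n is a^n/n! with a = 5, n = 6:
5^6 / 6! = 15625/720 = 3125/144

3125/144
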